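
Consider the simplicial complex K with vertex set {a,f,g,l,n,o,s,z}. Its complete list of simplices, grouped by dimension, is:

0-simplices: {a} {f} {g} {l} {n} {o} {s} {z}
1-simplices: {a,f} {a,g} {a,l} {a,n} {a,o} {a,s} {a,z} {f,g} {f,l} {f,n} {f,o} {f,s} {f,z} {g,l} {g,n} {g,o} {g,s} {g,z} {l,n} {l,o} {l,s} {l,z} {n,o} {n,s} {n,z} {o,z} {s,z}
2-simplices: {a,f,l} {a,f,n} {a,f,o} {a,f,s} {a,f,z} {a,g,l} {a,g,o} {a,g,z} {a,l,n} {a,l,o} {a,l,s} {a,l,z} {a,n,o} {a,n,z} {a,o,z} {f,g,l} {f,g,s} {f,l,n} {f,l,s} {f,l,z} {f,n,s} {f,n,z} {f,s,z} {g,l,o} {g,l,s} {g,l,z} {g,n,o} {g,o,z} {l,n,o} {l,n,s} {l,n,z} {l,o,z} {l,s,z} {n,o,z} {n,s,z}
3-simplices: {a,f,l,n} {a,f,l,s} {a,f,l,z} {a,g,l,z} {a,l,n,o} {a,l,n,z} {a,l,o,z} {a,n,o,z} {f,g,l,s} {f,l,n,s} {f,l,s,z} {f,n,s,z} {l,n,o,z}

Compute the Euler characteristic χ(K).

n_0=8 n_1=27 n_2=35 n_3=13
χ=+8−27+35−13=3

χ(K)=3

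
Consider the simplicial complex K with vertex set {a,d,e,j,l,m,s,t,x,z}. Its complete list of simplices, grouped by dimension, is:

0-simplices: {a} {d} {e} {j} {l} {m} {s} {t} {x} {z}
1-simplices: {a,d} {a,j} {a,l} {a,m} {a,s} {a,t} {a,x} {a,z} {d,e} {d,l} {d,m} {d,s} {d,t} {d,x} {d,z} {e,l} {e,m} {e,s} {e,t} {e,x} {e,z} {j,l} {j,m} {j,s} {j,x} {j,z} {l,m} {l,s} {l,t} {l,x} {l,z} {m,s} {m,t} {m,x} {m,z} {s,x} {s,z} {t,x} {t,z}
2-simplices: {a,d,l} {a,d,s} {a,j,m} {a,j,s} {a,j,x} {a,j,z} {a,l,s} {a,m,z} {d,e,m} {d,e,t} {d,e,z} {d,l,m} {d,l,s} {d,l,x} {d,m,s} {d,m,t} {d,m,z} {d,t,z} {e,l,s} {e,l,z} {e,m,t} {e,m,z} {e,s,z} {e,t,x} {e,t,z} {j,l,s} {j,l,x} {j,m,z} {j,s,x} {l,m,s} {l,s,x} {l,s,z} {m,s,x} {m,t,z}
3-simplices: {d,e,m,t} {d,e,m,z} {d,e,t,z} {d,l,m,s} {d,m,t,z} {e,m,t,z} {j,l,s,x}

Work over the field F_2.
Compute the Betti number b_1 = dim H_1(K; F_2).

n_0=10 n_1=39 n_2=34 n_3=7  [Z2]
∂1: piv[ad,aj,al,am,as,at,ax,az,de] rk=9  ker:dl,dm,ds,dt,dx,dz,el,em,es,et,ex,ez,jl,jm,js,jx,jz,lm,ls,lt,lx,lz,ms,mt,mx,mz,sx,sz,tx,tz
∂2: piv[adl,ads,ajm,ajs,ajx,ajz,als,amz,dem,det,dez,dlm,dlx,dms,dmt,dmz,dtz,els,elz,esz,etx,jls,jlx,jsx,msx] rk=25  ker:dls,emt,emz,etz,jmz,lms,lsx,lsz,mtz
∂3: piv[demt,demz,detz,dlms,dmtz,jlsx] rk=6  ker:emtz
b_1=(39−9)−25=5

b_1=5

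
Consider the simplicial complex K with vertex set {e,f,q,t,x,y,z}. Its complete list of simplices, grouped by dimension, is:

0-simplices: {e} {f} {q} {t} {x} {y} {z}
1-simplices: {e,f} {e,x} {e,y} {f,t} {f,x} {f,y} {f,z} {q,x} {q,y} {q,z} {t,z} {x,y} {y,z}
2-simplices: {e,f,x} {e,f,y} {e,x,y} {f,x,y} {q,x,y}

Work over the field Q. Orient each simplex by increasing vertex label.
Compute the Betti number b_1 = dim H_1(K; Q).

b_1=3

n_0=7 n_1=13 n_2=5  [Q]
∂1: piv[ef,ex,ey,ft,fz,qx] rk=6  ker:fx,fy,qy,qz,tz,xy,yz
∂2: piv[efx,efy,exy,qxy] rk=4  ker:fxy
b_1=(13−6)−4=3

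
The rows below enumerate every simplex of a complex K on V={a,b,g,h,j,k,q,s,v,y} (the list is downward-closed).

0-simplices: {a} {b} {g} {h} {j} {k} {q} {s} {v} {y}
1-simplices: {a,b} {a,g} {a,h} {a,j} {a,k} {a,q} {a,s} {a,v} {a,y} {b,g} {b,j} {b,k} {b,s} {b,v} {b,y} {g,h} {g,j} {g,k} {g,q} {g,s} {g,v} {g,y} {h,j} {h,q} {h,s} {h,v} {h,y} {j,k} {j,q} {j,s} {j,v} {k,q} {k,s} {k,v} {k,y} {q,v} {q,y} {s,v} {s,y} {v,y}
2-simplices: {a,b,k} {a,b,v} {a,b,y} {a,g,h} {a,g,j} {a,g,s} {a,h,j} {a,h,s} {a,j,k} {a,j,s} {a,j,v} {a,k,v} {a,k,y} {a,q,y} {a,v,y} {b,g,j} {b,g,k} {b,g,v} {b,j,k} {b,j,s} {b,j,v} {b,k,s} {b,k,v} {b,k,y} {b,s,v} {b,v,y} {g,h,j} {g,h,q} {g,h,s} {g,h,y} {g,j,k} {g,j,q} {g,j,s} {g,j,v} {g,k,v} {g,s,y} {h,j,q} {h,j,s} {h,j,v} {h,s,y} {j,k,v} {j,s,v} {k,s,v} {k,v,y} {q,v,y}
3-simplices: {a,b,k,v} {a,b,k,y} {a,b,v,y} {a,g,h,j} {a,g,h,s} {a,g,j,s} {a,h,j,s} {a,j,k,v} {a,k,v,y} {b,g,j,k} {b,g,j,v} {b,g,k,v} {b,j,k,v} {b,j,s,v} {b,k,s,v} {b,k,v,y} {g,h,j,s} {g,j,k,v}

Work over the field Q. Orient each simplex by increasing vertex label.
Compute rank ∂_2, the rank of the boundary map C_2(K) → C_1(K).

n_0=10 n_1=40 n_2=45 n_3=18  [Q]
∂1: piv[ab,ag,ah,aj,ak,aq,as,av,ay] rk=9  ker:bg,bj,bk,bs,bv,by,gh,gj,gk,gq,gs,gv,gy,hj,hq,hs,hv,hy,jk,jq,js,jv,kq,ks,kv,ky,qv,qy,sv,sy,vy
∂2: piv[abk,abv,aby,agh,agj,ags,ahj,ahs,ajk,ajs,ajv,akv,aky,aqy,avy,bgj,bgk,bgv,bjk,bjs,bks,bsv,ghq,ghy,gjq,gsy,hjv,qvy] rk=28  ker:bjv,bkv,bky,bvy,ghj,ghs,gjk,gjs,gjv,gkv,hjq,hjs,hsy,jkv,jsv,ksv,kvy
∂3: piv[abkv,abky,abvy,aghj,aghs,agjs,ahjs,ajkv,akvy,bgjk,bgjv,bgkv,bjkv,bjsv,bksv] rk=15  ker:bkvy,ghjs,gjkv
rk∂_2=28

rank∂_2=28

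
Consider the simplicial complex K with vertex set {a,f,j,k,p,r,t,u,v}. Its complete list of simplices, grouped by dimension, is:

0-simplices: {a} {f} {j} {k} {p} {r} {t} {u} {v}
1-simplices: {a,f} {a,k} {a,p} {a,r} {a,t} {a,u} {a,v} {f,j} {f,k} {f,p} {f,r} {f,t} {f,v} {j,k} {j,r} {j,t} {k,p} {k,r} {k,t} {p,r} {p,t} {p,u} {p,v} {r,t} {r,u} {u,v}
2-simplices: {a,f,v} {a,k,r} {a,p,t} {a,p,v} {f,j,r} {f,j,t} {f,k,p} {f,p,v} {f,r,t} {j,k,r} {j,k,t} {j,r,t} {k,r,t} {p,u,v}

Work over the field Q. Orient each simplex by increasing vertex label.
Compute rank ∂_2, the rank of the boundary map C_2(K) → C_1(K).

rank∂_2=12

n_0=9 n_1=26 n_2=14  [Q]
∂1: piv[af,ak,ap,ar,at,au,av,fj] rk=8  ker:fk,fp,fr,ft,fv,jk,jr,jt,kp,kr,kt,pr,pt,pu,pv,rt,ru,uv
∂2: piv[afv,akr,apt,apv,fjr,fjt,fkp,fpv,frt,jkr,jkt,puv] rk=12  ker:jrt,krt
rk∂_2=12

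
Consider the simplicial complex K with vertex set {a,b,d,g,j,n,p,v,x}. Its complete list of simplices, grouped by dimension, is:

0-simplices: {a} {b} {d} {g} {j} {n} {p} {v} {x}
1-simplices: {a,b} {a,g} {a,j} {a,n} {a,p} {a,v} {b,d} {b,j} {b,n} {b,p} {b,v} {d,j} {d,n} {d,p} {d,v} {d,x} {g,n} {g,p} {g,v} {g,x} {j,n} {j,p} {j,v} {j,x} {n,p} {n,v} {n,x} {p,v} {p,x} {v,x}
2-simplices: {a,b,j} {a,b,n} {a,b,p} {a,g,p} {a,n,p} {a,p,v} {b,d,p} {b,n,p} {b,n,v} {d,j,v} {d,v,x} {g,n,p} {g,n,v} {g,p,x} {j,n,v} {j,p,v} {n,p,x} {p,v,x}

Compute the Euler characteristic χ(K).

n_0=9 n_1=30 n_2=18
χ=+9−30+18=-3

χ(K)=-3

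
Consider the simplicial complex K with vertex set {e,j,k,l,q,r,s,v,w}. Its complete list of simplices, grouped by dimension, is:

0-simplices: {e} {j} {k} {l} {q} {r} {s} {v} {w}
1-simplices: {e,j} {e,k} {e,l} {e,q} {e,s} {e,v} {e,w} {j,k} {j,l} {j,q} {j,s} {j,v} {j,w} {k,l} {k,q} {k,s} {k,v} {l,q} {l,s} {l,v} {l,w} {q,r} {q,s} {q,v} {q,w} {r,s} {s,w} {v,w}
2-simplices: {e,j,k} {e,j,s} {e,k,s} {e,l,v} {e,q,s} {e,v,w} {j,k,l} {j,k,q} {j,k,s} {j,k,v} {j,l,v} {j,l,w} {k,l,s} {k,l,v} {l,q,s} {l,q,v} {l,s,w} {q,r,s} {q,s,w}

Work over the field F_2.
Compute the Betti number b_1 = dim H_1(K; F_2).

n_0=9 n_1=28 n_2=19  [Z2]
∂1: piv[ej,ek,el,eq,es,ev,ew,qr] rk=8  ker:jk,jl,jq,js,jv,jw,kl,kq,ks,kv,lq,ls,lv,lw,qs,qv,qw,rs,sw,vw
∂2: piv[ejk,ejs,eks,elv,eqs,evw,jkl,jkq,jkv,jlv,jlw,kls,lqs,lqv,lsw,qrs,qsw] rk=17  ker:jks,klv
b_1=(28−8)−17=3

b_1=3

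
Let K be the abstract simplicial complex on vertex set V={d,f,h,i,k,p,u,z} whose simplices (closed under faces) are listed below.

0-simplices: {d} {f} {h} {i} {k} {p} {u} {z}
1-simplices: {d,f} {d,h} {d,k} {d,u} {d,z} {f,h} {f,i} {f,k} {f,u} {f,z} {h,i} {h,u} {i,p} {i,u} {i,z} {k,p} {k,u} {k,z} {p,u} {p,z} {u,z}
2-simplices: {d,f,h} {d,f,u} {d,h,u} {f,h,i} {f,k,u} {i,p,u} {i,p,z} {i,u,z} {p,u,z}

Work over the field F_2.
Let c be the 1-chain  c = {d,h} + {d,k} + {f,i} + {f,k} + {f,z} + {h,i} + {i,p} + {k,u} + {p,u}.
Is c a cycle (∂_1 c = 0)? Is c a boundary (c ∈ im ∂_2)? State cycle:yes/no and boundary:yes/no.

n_0=8 n_1=21 n_2=9  [Z2]
∂1: piv[df,dh,dk,du,dz,fi,ip] rk=7  ker:fh,fk,fu,fz,hi,hu,iu,iz,kp,ku,kz,pu,pz,uz
∂2: piv[dfh,dfu,dhu,fhi,fku,ipu,ipz,iuz] rk=8  ker:puz
∂1c = {f} + {i} + {k} + {z}

cycle:no boundary:no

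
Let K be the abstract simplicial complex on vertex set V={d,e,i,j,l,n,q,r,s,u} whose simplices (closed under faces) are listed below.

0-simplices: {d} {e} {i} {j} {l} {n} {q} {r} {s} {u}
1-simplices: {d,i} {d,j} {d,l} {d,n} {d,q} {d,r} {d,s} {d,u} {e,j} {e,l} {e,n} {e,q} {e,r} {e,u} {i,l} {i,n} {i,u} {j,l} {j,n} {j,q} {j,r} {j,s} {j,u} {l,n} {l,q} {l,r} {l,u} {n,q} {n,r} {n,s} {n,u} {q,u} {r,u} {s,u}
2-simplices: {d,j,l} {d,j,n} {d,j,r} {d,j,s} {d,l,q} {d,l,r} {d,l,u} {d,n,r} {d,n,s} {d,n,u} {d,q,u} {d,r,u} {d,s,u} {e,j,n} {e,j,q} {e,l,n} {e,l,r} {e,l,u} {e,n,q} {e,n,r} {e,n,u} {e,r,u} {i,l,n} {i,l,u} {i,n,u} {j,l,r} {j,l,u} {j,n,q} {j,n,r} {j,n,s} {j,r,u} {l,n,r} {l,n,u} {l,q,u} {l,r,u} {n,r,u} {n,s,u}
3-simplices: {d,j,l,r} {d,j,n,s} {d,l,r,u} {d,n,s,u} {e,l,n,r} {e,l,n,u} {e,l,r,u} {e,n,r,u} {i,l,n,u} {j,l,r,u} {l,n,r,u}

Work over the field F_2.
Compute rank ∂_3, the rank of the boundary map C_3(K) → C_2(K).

rank∂_3=10

n_0=10 n_1=34 n_2=37 n_3=11  [Z2]
∂1: piv[di,dj,dl,dn,dq,dr,ds,du,ej] rk=9  ker:el,en,eq,er,eu,il,in,iu,jl,jn,jq,jr,js,ju,ln,lq,lr,lu,nq,nr,ns,nu,qu,ru,su
∂2: piv[djl,djn,djr,djs,dlq,dlr,dlu,dnr,dns,dnu,dqu,dru,dsu,ejn,ejq,eln,elr,elu,enq,enr,iln,ilu,jlu] rk=23  ker:enu,eru,inu,jlr,jnq,jnr,jns,jru,lnr,lnu,lqu,lru,nru,nsu
∂3: piv[djlr,djns,dlru,dnsu,elnr,elnu,elru,enru,ilnu,jlru] rk=10  ker:lnru
rk∂_3=10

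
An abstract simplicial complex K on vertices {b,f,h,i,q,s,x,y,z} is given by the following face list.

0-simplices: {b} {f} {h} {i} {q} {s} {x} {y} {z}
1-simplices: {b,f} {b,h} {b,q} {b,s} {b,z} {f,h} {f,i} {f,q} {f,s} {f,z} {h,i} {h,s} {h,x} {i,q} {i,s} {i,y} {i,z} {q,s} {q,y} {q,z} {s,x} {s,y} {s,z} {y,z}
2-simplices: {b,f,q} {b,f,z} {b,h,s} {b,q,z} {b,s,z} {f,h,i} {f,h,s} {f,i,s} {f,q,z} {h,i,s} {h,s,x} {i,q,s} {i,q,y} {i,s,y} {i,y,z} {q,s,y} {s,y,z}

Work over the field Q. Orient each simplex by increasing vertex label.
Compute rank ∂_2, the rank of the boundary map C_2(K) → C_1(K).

n_0=9 n_1=24 n_2=17  [Q]
∂1: piv[bf,bh,bq,bs,bz,fi,hx,iy] rk=8  ker:fh,fq,fs,fz,hi,hs,iq,is,iz,qs,qy,qz,sx,sy,sz,yz
∂2: piv[bfq,bfz,bhs,bqz,bsz,fhi,fhs,fis,hsx,iqs,iqy,isy,iyz,syz] rk=14  ker:fqz,his,qsy
rk∂_2=14

rank∂_2=14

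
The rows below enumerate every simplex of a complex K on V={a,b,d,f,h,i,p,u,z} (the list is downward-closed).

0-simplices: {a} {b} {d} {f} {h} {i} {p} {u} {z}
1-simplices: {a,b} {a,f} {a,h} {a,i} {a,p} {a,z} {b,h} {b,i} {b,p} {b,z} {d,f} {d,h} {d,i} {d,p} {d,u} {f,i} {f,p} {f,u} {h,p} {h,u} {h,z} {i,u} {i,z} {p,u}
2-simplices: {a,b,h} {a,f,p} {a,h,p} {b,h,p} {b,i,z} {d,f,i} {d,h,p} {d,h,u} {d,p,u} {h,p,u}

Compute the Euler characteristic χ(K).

n_0=9 n_1=24 n_2=10
χ=+9−24+10=-5

χ(K)=-5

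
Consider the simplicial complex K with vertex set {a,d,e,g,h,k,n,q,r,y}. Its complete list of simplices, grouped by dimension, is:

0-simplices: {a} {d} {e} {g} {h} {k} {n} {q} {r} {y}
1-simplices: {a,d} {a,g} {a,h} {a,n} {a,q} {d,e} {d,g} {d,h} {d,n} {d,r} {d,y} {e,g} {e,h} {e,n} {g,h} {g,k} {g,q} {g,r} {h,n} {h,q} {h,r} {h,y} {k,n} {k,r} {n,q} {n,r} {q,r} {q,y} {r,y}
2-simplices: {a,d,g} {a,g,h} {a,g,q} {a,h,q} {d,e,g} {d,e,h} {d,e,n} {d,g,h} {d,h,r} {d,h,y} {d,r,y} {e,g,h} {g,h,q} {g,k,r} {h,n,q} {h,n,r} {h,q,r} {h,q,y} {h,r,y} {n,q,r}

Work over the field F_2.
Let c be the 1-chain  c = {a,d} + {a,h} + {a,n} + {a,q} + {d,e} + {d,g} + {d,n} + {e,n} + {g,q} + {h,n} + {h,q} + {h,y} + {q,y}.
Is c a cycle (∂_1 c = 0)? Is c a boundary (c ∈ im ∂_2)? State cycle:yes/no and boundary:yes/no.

cycle:yes boundary:no

n_0=10 n_1=29 n_2=20  [Z2]
∂1: piv[ad,ag,ah,an,aq,de,dr,dy,gk] rk=9  ker:dg,dh,dn,eg,eh,en,gh,gq,gr,hn,hq,hr,hy,kn,kr,nq,nr,qr,qy,ry
∂2: piv[adg,agh,agq,ahq,deg,deh,den,dgh,dhr,dhy,dry,gkr,hnq,hnr,hqr,hqy] rk=16  ker:egh,ghq,hry,nqr
∂1c = 0
c vs im∂2: residual ≠ 0 ⇒ not boundary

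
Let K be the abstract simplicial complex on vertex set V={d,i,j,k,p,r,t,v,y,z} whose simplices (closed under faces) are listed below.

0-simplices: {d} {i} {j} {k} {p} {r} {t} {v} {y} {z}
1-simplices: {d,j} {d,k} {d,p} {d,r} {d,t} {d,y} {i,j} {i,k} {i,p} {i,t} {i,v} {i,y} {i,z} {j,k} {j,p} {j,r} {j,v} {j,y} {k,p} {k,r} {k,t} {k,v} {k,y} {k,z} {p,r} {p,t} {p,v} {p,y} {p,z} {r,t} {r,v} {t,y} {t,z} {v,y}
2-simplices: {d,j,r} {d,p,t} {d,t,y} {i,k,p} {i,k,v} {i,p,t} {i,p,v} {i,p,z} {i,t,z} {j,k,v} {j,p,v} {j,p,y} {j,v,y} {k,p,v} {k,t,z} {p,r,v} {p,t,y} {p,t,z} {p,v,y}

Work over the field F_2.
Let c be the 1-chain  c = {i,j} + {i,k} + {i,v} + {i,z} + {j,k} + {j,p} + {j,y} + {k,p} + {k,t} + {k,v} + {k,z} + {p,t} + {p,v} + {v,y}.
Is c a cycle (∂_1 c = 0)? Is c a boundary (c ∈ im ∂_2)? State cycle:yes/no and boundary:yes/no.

n_0=10 n_1=34 n_2=19  [Z2]
∂1: piv[dj,dk,dp,dr,dt,dy,ij,iv,iz] rk=9  ker:ik,ip,it,iy,jk,jp,jr,jv,jy,kp,kr,kt,kv,ky,kz,pr,pt,pv,py,pz,rt,rv,ty,tz,vy
∂2: piv[djr,dpt,dty,ikp,ikv,ipt,ipv,ipz,itz,jkv,jpv,jpy,jvy,ktz,prv,pty] rk=16  ker:kpv,ptz,pvy
∂1c = 0
c vs im∂2: residual ≠ 0 ⇒ not boundary

cycle:yes boundary:no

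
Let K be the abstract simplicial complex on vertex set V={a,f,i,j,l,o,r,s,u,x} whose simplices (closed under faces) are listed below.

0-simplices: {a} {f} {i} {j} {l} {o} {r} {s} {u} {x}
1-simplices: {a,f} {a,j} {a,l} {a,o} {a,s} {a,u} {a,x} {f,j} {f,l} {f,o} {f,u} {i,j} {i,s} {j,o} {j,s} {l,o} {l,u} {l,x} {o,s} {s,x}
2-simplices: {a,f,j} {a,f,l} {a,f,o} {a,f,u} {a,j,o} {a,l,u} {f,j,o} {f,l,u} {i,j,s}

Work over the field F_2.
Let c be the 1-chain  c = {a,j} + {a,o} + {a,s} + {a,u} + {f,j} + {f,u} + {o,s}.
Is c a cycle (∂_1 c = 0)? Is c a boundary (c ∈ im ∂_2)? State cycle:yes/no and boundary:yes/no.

cycle:yes boundary:no

n_0=10 n_1=20 n_2=9  [Z2]
∂1: piv[af,aj,al,ao,as,au,ax,ij] rk=8  ker:fj,fl,fo,fu,is,jo,js,lo,lu,lx,os,sx
∂2: piv[afj,afl,afo,afu,ajo,alu,ijs] rk=7  ker:fjo,flu
∂1c = 0
c vs im∂2: residual ≠ 0 ⇒ not boundary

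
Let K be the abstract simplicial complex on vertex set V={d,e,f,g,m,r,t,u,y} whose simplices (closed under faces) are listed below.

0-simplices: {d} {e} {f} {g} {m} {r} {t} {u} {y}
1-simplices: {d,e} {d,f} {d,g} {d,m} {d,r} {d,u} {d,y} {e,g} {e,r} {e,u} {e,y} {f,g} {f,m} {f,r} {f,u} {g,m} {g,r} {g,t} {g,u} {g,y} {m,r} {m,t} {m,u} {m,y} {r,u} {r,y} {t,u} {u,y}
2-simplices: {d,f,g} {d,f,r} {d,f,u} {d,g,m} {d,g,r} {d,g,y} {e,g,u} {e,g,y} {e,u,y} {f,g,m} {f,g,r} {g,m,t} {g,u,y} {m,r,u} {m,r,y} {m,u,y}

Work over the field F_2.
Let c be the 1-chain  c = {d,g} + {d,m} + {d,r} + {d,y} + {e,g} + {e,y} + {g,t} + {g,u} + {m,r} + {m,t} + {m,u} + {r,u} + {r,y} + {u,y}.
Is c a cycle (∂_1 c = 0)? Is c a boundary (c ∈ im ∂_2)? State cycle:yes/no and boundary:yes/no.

n_0=9 n_1=28 n_2=16  [Z2]
∂1: piv[de,df,dg,dm,dr,du,dy,gt] rk=8  ker:eg,er,eu,ey,fg,fm,fr,fu,gm,gr,gu,gy,mr,mt,mu,my,ru,ry,tu,uy
∂2: piv[dfg,dfr,dfu,dgm,dgr,dgy,egu,egy,euy,fgm,gmt,mru,mry,muy] rk=14  ker:fgr,guy
∂1c = 0
c vs im∂2: residual ≠ 0 ⇒ not boundary

cycle:yes boundary:no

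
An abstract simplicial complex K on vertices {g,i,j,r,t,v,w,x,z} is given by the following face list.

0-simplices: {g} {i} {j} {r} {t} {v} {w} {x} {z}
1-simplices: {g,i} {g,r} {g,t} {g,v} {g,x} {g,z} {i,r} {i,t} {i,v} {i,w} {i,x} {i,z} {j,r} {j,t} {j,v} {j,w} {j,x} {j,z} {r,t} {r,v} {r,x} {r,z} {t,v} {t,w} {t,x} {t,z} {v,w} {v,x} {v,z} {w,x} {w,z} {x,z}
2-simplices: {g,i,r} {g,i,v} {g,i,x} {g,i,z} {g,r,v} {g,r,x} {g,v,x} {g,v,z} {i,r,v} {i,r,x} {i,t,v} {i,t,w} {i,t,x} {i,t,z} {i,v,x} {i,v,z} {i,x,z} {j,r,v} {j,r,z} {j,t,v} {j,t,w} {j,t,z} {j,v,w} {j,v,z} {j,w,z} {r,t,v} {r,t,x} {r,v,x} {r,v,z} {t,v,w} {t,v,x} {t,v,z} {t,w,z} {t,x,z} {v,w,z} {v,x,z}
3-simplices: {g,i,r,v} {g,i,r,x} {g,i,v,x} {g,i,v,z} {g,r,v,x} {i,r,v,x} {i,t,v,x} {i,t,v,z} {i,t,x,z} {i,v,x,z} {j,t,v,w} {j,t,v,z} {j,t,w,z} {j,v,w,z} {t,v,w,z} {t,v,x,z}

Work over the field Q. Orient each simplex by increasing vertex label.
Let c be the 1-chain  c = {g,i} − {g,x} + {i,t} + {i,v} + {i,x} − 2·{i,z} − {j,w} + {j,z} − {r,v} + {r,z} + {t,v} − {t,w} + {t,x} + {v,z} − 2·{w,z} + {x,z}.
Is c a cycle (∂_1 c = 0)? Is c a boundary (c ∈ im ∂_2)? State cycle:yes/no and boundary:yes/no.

cycle:yes boundary:yes

n_0=9 n_1=32 n_2=36 n_3=16  [Q]
∂1: piv[gi,gr,gt,gv,gx,gz,iw,jr] rk=8  ker:ir,it,iv,ix,iz,jt,jv,jw,jx,jz,rt,rv,rx,rz,tv,tw,tx,tz,vw,vx,vz,wx,wz,xz
∂2: piv[gir,giv,gix,giz,grv,grx,gvx,gvz,itv,itw,itx,itz,ixz,jrv,jrz,jtv,jtw,jtz,jvw,jwz,rtv] rk=21  ker:irv,irx,ivx,ivz,jvz,rtx,rvx,rvz,tvw,tvx,tvz,twz,txz,vwz,vxz
∂3: piv[girv,girx,givx,givz,grvx,itvx,itvz,itxz,ivxz,jtvw,jtvz,jtwz,jvwz] rk=13  ker:irvx,tvwz,tvxz
∂1c = 0
c vs im∂2: reduces to 0 ⇒ boundary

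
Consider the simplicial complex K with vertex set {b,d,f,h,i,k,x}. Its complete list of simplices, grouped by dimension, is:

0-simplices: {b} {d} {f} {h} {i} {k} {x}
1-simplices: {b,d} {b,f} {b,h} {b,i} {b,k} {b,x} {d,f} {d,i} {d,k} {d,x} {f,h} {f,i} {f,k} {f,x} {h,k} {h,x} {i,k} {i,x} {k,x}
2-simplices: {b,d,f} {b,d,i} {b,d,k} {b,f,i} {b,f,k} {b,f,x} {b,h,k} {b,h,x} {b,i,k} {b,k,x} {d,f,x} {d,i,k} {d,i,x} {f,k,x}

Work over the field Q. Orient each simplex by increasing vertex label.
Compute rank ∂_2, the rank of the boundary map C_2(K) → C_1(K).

n_0=7 n_1=19 n_2=14  [Q]
∂1: piv[bd,bf,bh,bi,bk,bx] rk=6  ker:df,di,dk,dx,fh,fi,fk,fx,hk,hx,ik,ix,kx
∂2: piv[bdf,bdi,bdk,bfi,bfk,bfx,bhk,bhx,bik,bkx,dfx,dix] rk=12  ker:dik,fkx
rk∂_2=12

rank∂_2=12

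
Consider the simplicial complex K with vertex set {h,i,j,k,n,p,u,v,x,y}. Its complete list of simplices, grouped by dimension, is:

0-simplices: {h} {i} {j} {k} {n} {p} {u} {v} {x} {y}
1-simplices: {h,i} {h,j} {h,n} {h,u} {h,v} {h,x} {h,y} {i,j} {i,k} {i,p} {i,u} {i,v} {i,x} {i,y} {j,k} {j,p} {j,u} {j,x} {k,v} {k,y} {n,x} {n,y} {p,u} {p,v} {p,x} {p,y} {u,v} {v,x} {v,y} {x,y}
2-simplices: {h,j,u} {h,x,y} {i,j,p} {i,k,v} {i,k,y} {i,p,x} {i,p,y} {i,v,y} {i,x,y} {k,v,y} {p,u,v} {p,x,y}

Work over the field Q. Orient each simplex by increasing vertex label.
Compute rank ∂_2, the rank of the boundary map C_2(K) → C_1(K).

n_0=10 n_1=30 n_2=12  [Q]
∂1: piv[hi,hj,hn,hu,hv,hx,hy,ik,ip] rk=9  ker:ij,iu,iv,ix,iy,jk,jp,ju,jx,kv,ky,nx,ny,pu,pv,px,py,uv,vx,vy,xy
∂2: piv[hju,hxy,ijp,ikv,iky,ipx,ipy,ivy,ixy,puv] rk=10  ker:kvy,pxy
rk∂_2=10

rank∂_2=10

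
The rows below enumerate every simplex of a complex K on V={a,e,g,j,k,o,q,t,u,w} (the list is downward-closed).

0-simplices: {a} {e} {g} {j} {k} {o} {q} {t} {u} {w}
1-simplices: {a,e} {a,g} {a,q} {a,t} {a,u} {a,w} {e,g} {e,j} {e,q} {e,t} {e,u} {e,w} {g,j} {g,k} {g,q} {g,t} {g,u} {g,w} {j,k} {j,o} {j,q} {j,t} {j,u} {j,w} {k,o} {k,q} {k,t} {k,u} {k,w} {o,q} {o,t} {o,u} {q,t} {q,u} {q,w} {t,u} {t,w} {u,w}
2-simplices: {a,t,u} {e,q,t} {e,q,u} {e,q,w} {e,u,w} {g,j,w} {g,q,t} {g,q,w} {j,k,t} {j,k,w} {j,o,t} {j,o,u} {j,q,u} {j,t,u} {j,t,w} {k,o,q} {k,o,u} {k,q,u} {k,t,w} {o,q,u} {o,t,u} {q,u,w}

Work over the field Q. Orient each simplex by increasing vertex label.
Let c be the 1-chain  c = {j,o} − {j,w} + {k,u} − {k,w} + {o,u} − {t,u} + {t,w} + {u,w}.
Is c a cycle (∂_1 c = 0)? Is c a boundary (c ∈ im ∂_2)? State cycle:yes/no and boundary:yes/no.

n_0=10 n_1=38 n_2=22  [Q]
∂1: piv[ae,ag,aq,at,au,aw,ej,gk,jo] rk=9  ker:eg,eq,et,eu,ew,gj,gq,gt,gu,gw,jk,jq,jt,ju,jw,ko,kq,kt,ku,kw,oq,ot,ou,qt,qu,qw,tu,tw,uw
∂2: piv[atu,eqt,equ,eqw,euw,gjw,gqt,gqw,jkt,jkw,jot,jou,jqu,jtu,jtw,koq,kou,kqu] rk=18  ker:ktw,oqu,otu,quw
∂1c = 0
c vs im∂2: residual ≠ 0 ⇒ not boundary

cycle:yes boundary:no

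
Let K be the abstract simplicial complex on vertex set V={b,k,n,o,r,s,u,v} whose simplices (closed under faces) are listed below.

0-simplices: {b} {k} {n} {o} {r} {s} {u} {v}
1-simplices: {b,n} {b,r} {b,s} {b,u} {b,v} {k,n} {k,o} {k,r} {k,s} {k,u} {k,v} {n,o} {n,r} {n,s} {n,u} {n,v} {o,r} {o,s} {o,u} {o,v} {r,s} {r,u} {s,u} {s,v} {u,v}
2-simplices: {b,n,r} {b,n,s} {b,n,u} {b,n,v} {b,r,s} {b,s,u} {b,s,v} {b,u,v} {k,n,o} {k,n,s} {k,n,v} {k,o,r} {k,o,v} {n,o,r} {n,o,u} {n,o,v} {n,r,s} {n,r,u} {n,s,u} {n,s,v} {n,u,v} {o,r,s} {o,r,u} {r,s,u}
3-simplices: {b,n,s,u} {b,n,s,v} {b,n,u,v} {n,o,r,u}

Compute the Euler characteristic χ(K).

χ(K)=3

n_0=8 n_1=25 n_2=24 n_3=4
χ=+8−25+24−4=3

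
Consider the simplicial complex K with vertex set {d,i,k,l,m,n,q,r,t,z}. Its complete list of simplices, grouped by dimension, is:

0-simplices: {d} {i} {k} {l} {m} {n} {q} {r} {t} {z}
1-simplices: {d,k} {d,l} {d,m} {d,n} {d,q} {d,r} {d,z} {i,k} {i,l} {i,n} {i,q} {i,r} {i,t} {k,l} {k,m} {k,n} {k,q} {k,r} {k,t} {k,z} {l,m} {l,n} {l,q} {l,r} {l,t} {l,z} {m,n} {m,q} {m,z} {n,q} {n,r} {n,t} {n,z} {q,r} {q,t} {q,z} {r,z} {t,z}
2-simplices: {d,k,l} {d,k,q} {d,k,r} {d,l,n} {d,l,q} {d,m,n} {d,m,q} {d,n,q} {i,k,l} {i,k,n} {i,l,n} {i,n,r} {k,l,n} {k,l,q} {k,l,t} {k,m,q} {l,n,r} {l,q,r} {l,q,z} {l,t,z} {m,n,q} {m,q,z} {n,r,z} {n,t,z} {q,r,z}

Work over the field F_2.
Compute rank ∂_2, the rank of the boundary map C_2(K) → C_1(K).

n_0=10 n_1=38 n_2=25  [Z2]
∂1: piv[dk,dl,dm,dn,dq,dr,dz,ik,it] rk=9  ker:il,in,iq,ir,kl,km,kn,kq,kr,kt,kz,lm,ln,lq,lr,lt,lz,mn,mq,mz,nq,nr,nt,nz,qr,qt,qz,rz,tz
∂2: piv[dkl,dkq,dkr,dln,dlq,dmn,dmq,dnq,ikl,ikn,iln,inr,klt,kmq,lnr,lqr,lqz,ltz,mqz,nrz,ntz,qrz] rk=22  ker:kln,klq,mnq
rk∂_2=22

rank∂_2=22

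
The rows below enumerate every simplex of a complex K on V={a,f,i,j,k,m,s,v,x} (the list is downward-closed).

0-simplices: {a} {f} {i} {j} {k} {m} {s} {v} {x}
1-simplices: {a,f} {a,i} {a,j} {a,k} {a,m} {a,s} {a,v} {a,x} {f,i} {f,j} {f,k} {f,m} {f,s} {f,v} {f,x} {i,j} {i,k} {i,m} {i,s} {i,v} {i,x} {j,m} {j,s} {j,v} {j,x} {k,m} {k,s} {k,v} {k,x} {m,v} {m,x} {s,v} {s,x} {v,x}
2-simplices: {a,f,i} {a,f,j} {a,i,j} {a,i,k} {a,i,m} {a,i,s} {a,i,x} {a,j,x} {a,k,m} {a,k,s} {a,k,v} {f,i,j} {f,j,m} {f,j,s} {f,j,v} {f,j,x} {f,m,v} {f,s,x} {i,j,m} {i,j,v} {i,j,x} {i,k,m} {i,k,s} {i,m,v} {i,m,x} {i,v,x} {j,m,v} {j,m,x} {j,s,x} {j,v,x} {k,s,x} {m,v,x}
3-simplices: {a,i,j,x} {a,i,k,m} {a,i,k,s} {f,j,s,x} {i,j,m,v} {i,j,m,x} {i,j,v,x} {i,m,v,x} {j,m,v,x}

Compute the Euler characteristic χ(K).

χ(K)=-2

n_0=9 n_1=34 n_2=32 n_3=9
χ=+9−34+32−9=-2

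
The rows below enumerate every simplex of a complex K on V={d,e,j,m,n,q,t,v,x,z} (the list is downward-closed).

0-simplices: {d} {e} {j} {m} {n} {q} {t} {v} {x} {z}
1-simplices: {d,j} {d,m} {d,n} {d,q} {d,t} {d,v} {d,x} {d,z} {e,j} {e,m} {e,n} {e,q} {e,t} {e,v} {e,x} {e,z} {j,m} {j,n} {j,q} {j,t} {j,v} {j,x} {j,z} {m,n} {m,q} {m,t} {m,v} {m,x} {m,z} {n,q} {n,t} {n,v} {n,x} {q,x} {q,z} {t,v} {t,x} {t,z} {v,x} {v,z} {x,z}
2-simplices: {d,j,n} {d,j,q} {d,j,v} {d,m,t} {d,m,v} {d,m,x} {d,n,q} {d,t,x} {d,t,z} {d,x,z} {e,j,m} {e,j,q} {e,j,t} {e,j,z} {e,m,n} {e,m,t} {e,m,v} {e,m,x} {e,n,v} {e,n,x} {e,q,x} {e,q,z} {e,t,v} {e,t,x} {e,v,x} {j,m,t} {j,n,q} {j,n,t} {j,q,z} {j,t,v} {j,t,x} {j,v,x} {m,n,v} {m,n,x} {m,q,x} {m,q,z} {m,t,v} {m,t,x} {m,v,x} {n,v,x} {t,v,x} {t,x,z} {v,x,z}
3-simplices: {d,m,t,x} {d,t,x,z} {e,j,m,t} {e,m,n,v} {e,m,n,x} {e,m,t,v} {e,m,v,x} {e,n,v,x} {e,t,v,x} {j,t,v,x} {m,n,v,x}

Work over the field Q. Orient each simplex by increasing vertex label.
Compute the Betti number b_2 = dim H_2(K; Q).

n_0=10 n_1=41 n_2=43 n_3=11  [Q]
∂1: piv[dj,dm,dn,dq,dt,dv,dx,dz,ej] rk=9  ker:em,en,eq,et,ev,ex,ez,jm,jn,jq,jt,jv,jx,jz,mn,mq,mt,mv,mx,mz,nq,nt,nv,nx,qx,qz,tv,tx,tz,vx,vz,xz
∂2: piv[djn,djq,djv,dmt,dmv,dmx,dnq,dtx,dtz,dxz,ejm,ejq,ejt,ejz,emn,emt,emv,emx,env,enx,eqx,eqz,etv,evx,jnt,jtv,jtx,mqx,mqz,vxz] rk=30  ker:etx,jmt,jnq,jqz,jvx,mnv,mnx,mtv,mtx,mvx,nvx,tvx,txz
∂3: piv[dmtx,dtxz,ejmt,emnv,emnx,emtv,emvx,envx,etvx,jtvx] rk=10  ker:mnvx
b_2=(43−30)−10=3

b_2=3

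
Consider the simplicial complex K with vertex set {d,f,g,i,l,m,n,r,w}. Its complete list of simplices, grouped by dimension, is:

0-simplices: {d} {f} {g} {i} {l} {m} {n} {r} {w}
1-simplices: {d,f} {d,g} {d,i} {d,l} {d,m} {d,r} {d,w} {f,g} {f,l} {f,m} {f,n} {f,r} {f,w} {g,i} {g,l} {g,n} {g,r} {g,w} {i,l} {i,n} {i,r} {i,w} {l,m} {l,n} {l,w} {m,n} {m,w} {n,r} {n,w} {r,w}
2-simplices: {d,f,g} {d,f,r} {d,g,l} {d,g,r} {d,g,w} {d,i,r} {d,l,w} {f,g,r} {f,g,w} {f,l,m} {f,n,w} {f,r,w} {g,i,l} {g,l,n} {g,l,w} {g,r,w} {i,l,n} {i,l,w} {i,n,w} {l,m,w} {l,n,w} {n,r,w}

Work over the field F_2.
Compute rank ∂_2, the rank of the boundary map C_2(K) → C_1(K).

rank∂_2=18

n_0=9 n_1=30 n_2=22  [Z2]
∂1: piv[df,dg,di,dl,dm,dr,dw,fn] rk=8  ker:fg,fl,fm,fr,fw,gi,gl,gn,gr,gw,il,in,ir,iw,lm,ln,lw,mn,mw,nr,nw,rw
∂2: piv[dfg,dfr,dgl,dgr,dgw,dir,dlw,fgw,flm,fnw,frw,gil,gln,iln,ilw,inw,lmw,nrw] rk=18  ker:fgr,glw,grw,lnw
rk∂_2=18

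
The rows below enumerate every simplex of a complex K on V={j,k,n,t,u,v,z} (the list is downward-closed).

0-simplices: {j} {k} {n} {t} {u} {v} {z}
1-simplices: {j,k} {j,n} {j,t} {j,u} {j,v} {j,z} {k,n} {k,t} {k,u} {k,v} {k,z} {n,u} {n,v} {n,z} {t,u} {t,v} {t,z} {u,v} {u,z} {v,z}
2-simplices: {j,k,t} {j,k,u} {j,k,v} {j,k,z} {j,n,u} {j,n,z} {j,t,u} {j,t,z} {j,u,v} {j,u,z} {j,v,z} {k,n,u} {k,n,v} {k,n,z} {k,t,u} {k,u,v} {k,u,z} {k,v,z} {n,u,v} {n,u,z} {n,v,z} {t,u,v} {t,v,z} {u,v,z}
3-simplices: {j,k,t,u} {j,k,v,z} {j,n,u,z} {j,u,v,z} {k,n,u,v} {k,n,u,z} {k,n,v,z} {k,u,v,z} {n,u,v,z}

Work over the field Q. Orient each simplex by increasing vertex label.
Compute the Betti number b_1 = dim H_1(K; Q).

b_1=0

n_0=7 n_1=20 n_2=24 n_3=9  [Q]
∂1: piv[jk,jn,jt,ju,jv,jz] rk=6  ker:kn,kt,ku,kv,kz,nu,nv,nz,tu,tv,tz,uv,uz,vz
∂2: piv[jkt,jku,jkv,jkz,jnu,jnz,jtu,jtz,juv,juz,jvz,knu,knv,tuv] rk=14  ker:knz,ktu,kuv,kuz,kvz,nuv,nuz,nvz,tvz,uvz
∂3: piv[jktu,jkvz,jnuz,juvz,knuv,knuz,knvz,kuvz] rk=8  ker:nuvz
b_1=(20−6)−14=0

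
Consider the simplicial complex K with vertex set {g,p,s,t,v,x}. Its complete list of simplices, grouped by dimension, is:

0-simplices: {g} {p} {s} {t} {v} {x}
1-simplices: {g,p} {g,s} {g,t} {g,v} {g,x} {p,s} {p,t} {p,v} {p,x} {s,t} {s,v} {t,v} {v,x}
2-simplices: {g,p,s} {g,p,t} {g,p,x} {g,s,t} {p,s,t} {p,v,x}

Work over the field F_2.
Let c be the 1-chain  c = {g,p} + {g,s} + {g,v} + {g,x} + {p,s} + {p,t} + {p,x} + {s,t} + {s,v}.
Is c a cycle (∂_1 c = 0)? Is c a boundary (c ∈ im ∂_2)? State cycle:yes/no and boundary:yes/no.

cycle:yes boundary:no

n_0=6 n_1=13 n_2=6  [Z2]
∂1: piv[gp,gs,gt,gv,gx] rk=5  ker:ps,pt,pv,px,st,sv,tv,vx
∂2: piv[gps,gpt,gpx,gst,pvx] rk=5  ker:pst
∂1c = 0
c vs im∂2: residual ≠ 0 ⇒ not boundary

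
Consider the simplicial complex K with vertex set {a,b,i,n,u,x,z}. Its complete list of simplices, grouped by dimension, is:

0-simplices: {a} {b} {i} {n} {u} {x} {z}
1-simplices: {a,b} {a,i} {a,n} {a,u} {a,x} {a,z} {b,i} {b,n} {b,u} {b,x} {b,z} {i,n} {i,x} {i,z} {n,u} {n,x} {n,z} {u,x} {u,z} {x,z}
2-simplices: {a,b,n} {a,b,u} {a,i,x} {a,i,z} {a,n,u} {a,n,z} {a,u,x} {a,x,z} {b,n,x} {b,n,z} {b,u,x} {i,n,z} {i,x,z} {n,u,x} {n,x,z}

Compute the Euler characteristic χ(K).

χ(K)=2

n_0=7 n_1=20 n_2=15
χ=+7−20+15=2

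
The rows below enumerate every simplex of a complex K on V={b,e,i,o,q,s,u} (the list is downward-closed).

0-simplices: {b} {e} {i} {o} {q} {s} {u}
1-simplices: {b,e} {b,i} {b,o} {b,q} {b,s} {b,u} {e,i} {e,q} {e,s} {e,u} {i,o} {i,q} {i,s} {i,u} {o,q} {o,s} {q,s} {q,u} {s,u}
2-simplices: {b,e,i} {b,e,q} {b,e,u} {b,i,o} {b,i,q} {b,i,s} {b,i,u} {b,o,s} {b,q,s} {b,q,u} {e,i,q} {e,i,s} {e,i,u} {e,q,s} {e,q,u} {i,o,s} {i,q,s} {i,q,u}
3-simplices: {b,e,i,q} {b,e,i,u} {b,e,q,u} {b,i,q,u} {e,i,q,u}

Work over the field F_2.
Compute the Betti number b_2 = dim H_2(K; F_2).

n_0=7 n_1=19 n_2=18 n_3=5  [Z2]
∂1: piv[be,bi,bo,bq,bs,bu] rk=6  ker:ei,eq,es,eu,io,iq,is,iu,oq,os,qs,qu,su
∂2: piv[bei,beq,beu,bio,biq,bis,biu,bos,bqs,bqu,eis] rk=11  ker:eiq,eiu,eqs,equ,ios,iqs,iqu
∂3: piv[beiq,beiu,bequ,biqu] rk=4  ker:eiqu
b_2=(18−11)−4=3

b_2=3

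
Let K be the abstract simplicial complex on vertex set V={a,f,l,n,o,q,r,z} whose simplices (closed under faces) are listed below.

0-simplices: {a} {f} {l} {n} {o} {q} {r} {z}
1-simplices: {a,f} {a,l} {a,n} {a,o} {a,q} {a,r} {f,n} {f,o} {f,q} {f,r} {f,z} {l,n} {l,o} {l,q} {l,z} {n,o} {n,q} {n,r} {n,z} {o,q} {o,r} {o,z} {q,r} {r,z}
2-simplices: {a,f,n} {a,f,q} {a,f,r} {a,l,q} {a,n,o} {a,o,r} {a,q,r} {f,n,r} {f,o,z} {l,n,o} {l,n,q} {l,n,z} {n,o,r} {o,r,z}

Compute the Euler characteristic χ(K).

χ(K)=-2

n_0=8 n_1=24 n_2=14
χ=+8−24+14=-2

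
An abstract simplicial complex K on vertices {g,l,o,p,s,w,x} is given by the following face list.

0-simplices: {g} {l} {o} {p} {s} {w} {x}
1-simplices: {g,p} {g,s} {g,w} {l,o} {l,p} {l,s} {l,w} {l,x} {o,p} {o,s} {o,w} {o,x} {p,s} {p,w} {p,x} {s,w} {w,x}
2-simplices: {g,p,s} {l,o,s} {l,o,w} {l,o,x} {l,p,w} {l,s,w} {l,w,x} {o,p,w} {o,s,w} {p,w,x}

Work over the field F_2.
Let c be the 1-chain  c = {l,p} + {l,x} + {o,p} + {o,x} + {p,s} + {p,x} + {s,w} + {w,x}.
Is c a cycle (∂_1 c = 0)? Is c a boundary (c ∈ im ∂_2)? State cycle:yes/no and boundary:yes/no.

n_0=7 n_1=17 n_2=10  [Z2]
∂1: piv[gp,gs,gw,lo,lp,lx] rk=6  ker:ls,lw,op,os,ow,ox,ps,pw,px,sw,wx
∂2: piv[gps,los,low,lox,lpw,lsw,lwx,opw,pwx] rk=9  ker:osw
∂1c = 0
c vs im∂2: residual ≠ 0 ⇒ not boundary

cycle:yes boundary:no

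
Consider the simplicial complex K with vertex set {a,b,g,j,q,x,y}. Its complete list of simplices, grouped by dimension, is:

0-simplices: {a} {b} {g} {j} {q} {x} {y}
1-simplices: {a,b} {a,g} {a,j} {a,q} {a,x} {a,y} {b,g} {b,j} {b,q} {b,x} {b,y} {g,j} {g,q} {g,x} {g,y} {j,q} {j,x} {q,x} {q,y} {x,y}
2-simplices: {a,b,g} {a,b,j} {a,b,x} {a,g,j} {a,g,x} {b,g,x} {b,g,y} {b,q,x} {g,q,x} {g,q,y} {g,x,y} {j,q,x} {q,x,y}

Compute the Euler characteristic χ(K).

n_0=7 n_1=20 n_2=13
χ=+7−20+13=0

χ(K)=0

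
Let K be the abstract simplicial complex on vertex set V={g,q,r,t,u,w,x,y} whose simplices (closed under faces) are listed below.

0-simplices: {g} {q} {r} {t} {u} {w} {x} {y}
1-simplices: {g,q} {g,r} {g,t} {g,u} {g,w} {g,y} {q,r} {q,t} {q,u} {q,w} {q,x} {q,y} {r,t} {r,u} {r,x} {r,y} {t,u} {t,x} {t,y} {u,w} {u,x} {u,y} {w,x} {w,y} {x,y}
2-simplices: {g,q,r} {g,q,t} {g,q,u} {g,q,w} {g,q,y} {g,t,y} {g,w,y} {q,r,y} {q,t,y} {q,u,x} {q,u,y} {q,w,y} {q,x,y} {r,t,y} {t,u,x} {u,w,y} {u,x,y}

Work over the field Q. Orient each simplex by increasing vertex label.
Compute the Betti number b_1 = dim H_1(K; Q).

n_0=8 n_1=25 n_2=17  [Q]
∂1: piv[gq,gr,gt,gu,gw,gy,qx] rk=7  ker:qr,qt,qu,qw,qy,rt,ru,rx,ry,tu,tx,ty,uw,ux,uy,wx,wy,xy
∂2: piv[gqr,gqt,gqu,gqw,gqy,gty,gwy,qry,qux,quy,qxy,rty,tux,uwy] rk=14  ker:qty,qwy,uxy
b_1=(25−7)−14=4

b_1=4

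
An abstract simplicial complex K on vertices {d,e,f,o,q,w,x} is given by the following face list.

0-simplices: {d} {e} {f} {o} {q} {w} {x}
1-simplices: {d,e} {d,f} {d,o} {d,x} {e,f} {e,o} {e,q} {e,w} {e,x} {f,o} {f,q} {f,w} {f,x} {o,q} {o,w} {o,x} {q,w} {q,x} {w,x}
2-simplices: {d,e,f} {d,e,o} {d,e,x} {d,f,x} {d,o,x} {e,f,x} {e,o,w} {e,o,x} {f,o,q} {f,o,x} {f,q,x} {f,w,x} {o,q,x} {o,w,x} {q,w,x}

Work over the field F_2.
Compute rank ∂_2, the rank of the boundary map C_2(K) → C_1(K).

n_0=7 n_1=19 n_2=15  [Z2]
∂1: piv[de,df,do,dx,eq,ew] rk=6  ker:ef,eo,ex,fo,fq,fw,fx,oq,ow,ox,qw,qx,wx
∂2: piv[def,deo,dex,dfx,dox,eow,foq,fox,fqx,fwx,owx,qwx] rk=12  ker:efx,eox,oqx
rk∂_2=12

rank∂_2=12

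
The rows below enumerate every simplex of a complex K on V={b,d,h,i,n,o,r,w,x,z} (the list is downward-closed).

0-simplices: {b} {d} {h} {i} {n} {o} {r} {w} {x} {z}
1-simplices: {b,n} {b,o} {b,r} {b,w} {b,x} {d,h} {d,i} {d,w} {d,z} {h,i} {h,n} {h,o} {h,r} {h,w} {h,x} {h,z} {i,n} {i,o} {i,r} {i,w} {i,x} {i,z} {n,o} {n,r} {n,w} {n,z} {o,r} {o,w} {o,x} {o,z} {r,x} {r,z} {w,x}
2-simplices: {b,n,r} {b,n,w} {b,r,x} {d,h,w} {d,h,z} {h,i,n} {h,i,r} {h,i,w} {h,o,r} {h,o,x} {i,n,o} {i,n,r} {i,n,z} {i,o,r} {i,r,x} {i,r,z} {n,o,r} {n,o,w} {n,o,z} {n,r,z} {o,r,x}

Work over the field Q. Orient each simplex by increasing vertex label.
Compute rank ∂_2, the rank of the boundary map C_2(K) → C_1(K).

n_0=10 n_1=33 n_2=21  [Q]
∂1: piv[bn,bo,br,bw,bx,dh,di,dw,dz] rk=9  ker:hi,hn,ho,hr,hw,hx,hz,in,io,ir,iw,ix,iz,no,nr,nw,nz,or,ow,ox,oz,rx,rz,wx
∂2: piv[bnr,bnw,brx,dhw,dhz,hin,hir,hiw,hor,hox,ino,inr,inz,ior,irx,irz,now,noz,orx] rk=19  ker:nor,nrz
rk∂_2=19

rank∂_2=19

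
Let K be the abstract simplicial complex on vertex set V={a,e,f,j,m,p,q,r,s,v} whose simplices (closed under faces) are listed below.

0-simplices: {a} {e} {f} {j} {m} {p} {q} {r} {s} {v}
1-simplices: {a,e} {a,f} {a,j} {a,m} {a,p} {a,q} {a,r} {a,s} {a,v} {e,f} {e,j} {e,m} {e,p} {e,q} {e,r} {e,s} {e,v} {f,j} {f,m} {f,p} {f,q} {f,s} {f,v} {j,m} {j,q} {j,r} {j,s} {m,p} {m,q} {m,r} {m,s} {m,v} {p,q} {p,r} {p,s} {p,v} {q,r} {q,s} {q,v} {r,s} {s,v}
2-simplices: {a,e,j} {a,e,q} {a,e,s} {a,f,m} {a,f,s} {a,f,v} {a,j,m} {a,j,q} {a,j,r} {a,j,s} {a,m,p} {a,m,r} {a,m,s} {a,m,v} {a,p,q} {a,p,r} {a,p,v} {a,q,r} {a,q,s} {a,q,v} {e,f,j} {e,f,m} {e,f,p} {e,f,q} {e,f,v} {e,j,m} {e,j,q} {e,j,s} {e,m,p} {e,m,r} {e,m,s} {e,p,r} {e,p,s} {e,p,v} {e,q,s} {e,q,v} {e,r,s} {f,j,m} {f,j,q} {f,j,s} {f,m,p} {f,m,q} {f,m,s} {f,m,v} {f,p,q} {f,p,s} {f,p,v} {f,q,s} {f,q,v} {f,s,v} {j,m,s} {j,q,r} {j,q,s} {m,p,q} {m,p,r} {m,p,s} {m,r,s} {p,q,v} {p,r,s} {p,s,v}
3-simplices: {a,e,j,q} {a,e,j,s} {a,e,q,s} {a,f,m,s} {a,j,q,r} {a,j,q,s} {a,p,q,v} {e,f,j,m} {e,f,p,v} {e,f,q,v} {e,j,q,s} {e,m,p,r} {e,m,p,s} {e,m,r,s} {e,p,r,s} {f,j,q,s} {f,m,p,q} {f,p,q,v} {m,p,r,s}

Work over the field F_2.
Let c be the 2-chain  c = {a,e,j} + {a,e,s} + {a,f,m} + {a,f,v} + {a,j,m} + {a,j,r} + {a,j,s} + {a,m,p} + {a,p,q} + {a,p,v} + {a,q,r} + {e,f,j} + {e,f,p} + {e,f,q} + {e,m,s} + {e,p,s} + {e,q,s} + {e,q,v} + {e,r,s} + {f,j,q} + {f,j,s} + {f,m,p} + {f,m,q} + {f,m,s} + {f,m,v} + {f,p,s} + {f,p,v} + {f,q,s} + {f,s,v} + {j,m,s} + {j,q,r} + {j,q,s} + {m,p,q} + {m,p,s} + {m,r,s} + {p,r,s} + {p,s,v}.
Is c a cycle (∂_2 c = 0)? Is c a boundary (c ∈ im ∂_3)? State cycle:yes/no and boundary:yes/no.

cycle:no boundary:no

n_0=10 n_1=41 n_2=60 n_3=19  [Z2]
∂1: piv[ae,af,aj,am,ap,aq,ar,as,av] rk=9  ker:ef,ej,em,ep,eq,er,es,ev,fj,fm,fp,fq,fs,fv,jm,jq,jr,js,mp,mq,mr,ms,mv,pq,pr,ps,pv,qr,qs,qv,rs,sv
∂2: piv[aej,aeq,aes,afm,afs,afv,ajm,ajq,ajr,ajs,amp,amr,ams,amv,apq,apr,apv,aqr,aqs,aqv,efj,efm,efp,efq,efv,ejm,emp,emr,eps,ers,fmq,fsv] rk=32  ker:ejq,ejs,ems,epr,epv,eqs,eqv,fjm,fjq,fjs,fmp,fms,fmv,fpq,fps,fpv,fqs,fqv,jms,jqr,jqs,mpq,mpr,mps,mrs,pqv,prs,psv
∂3: piv[aejq,aejs,aeqs,afms,ajqr,ajqs,apqv,efjm,efpv,efqv,empr,emps,emrs,eprs,fjqs,fmpq,fpqv] rk=17  ker:ejqs,mprs
∂2c = {a,m} + {a,p} + {e,f} + {e,m} + {e,q} + {e,r} + {e,s} + {e,v} + {f,j} + {f,m} + {f,s} + {j,q} + {m,r} + {m,s} + {m,v} + {p,r} + {p,s} + {p,v} + {q,s} + {q,v} + {r,s}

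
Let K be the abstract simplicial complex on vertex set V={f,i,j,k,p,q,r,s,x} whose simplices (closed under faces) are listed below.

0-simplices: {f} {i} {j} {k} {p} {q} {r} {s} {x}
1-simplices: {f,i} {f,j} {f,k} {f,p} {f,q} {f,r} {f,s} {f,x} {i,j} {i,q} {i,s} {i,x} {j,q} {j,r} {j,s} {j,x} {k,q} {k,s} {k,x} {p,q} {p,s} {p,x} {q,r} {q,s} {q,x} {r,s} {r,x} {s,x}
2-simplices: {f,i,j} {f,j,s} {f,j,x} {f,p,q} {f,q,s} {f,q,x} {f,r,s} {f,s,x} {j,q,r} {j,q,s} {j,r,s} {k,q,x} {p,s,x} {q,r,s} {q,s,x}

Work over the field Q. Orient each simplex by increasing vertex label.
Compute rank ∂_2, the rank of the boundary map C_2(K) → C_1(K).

n_0=9 n_1=28 n_2=15  [Q]
∂1: piv[fi,fj,fk,fp,fq,fr,fs,fx] rk=8  ker:ij,iq,is,ix,jq,jr,js,jx,kq,ks,kx,pq,ps,px,qr,qs,qx,rs,rx,sx
∂2: piv[fij,fjs,fjx,fpq,fqs,fqx,frs,fsx,jqr,jqs,jrs,kqx,psx] rk=13  ker:qrs,qsx
rk∂_2=13

rank∂_2=13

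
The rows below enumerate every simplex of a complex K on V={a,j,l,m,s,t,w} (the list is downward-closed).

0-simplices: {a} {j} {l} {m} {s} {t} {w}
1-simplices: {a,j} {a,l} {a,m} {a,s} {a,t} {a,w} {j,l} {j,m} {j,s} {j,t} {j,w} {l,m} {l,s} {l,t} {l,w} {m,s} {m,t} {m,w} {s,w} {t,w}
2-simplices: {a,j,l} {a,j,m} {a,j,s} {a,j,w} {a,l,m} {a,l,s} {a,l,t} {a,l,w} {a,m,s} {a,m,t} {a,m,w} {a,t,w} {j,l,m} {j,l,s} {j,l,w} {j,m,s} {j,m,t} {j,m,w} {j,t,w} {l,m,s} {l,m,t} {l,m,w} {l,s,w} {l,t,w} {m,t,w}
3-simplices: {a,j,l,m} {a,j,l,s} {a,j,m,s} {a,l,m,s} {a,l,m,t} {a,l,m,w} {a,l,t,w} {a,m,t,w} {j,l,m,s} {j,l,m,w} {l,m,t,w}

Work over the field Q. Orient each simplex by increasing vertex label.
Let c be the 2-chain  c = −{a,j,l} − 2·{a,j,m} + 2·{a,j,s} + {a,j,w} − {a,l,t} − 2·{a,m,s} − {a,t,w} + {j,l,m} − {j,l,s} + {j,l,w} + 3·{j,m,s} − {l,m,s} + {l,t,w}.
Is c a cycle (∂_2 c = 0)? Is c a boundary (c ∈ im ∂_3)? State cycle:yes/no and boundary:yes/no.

n_0=7 n_1=20 n_2=25 n_3=11  [Q]
∂1: piv[aj,al,am,as,at,aw] rk=6  ker:jl,jm,js,jt,jw,lm,ls,lt,lw,ms,mt,mw,sw,tw
∂2: piv[ajl,ajm,ajs,ajw,alm,als,alt,alw,ams,amt,amw,atw,jmt,lsw] rk=14  ker:jlm,jls,jlw,jms,jmw,jtw,lms,lmt,lmw,ltw,mtw
∂3: piv[ajlm,ajls,ajms,alms,almt,almw,altw,amtw,jlmw] rk=9  ker:jlms,lmtw
∂2c = 0
c vs im∂3: residual ≠ 0 ⇒ not boundary

cycle:yes boundary:no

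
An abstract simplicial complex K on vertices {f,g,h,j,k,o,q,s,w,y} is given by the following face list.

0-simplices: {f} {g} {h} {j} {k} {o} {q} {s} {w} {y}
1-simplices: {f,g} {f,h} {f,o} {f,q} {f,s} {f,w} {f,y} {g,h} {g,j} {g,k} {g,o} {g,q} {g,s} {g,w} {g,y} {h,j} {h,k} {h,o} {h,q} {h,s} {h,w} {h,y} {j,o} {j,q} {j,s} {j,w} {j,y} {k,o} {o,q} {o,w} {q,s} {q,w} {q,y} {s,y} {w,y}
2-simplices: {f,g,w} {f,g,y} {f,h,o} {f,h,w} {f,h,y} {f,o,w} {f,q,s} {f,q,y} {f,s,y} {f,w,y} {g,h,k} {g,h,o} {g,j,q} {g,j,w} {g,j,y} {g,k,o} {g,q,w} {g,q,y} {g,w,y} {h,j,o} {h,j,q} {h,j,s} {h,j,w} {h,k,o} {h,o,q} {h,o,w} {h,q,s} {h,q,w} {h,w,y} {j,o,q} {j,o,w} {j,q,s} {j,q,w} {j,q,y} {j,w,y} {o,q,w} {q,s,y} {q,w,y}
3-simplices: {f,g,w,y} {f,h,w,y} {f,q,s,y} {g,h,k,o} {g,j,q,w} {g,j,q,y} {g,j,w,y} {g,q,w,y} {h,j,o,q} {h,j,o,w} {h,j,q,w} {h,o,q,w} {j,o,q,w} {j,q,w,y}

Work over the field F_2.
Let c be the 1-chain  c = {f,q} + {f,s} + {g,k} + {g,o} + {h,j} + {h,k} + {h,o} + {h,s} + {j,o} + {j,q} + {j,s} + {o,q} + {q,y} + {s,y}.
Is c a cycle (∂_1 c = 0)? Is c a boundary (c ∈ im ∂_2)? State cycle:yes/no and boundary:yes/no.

cycle:yes boundary:yes

n_0=10 n_1=35 n_2=38 n_3=14  [Z2]
∂1: piv[fg,fh,fo,fq,fs,fw,fy,gj,gk] rk=9  ker:gh,go,gq,gs,gw,gy,hj,hk,ho,hq,hs,hw,hy,jo,jq,js,jw,jy,ko,oq,ow,qs,qw,qy,sy,wy
∂2: piv[fgw,fgy,fho,fhw,fhy,fow,fqs,fqy,fsy,fwy,ghk,gho,gjq,gjw,gjy,gko,gqw,gqy,hjo,hjq,hjs,hjw,hoq,hqs] rk=24  ker:gwy,hko,how,hqw,hwy,joq,jow,jqs,jqw,jqy,jwy,oqw,qsy,qwy
∂3: piv[fgwy,fhwy,fqsy,ghko,gjqw,gjqy,gjwy,gqwy,hjoq,hjow,hjqw,hoqw] rk=12  ker:joqw,jqwy
∂1c = 0
c vs im∂2: reduces to 0 ⇒ boundary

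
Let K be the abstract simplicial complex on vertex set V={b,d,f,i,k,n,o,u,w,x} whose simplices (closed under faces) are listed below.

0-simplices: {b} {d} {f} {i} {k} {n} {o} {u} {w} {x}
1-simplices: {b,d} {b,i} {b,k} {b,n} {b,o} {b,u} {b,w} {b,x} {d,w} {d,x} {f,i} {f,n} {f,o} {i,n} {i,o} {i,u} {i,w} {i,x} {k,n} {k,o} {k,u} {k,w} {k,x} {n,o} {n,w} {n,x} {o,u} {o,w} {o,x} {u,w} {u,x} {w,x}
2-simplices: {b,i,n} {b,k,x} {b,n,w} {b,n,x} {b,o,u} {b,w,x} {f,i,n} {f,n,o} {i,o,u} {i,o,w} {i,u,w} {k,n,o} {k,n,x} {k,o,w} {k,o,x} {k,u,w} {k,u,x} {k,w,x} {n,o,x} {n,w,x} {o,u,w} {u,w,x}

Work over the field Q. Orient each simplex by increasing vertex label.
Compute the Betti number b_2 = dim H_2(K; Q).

n_0=10 n_1=32 n_2=22  [Q]
∂1: piv[bd,bi,bk,bn,bo,bu,bw,bx,fi] rk=9  ker:dw,dx,fn,fo,in,io,iu,iw,ix,kn,ko,ku,kw,kx,no,nw,nx,ou,ow,ox,uw,ux,wx
∂2: piv[bin,bkx,bnw,bnx,bou,bwx,fin,fno,iou,iow,iuw,kno,knx,kow,kox,kuw,kux,kwx] rk=18  ker:nox,nwx,ouw,uwx
b_2=(22−18)−0=4

b_2=4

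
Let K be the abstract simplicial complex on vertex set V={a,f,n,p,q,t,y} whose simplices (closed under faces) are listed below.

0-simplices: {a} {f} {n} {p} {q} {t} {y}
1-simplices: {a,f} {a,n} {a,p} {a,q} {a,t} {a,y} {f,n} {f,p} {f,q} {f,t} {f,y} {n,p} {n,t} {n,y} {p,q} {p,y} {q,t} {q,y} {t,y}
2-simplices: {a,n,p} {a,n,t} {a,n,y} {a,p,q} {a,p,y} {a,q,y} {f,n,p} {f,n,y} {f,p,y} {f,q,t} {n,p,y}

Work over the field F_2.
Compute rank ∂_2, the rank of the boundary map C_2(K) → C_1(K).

n_0=7 n_1=19 n_2=11  [Z2]
∂1: piv[af,an,ap,aq,at,ay] rk=6  ker:fn,fp,fq,ft,fy,np,nt,ny,pq,py,qt,qy,ty
∂2: piv[anp,ant,any,apq,apy,aqy,fnp,fny,fqt] rk=9  ker:fpy,npy
rk∂_2=9

rank∂_2=9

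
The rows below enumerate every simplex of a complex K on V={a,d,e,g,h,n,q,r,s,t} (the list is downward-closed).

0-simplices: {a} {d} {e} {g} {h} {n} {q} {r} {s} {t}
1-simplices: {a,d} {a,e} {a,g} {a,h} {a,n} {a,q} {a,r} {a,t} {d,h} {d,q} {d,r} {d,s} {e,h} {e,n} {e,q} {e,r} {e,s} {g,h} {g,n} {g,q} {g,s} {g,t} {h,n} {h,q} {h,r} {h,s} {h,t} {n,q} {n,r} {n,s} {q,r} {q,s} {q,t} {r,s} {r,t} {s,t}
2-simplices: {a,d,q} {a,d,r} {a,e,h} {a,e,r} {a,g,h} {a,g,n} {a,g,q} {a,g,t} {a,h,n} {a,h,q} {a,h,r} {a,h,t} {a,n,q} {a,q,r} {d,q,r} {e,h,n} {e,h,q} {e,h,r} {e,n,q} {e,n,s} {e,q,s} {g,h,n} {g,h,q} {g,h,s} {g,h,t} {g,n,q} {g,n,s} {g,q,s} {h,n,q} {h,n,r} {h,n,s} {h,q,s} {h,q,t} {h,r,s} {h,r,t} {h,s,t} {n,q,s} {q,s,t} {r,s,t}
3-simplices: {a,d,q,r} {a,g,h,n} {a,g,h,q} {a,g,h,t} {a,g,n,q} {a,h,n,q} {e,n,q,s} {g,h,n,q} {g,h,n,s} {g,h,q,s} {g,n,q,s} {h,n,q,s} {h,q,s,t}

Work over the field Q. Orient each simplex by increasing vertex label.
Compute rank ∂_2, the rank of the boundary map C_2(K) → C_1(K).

rank∂_2=25

n_0=10 n_1=36 n_2=39 n_3=13  [Q]
∂1: piv[ad,ae,ag,ah,an,aq,ar,at,ds] rk=9  ker:dh,dq,dr,eh,en,eq,er,es,gh,gn,gq,gs,gt,hn,hq,hr,hs,ht,nq,nr,ns,qr,qs,qt,rs,rt,st
∂2: piv[adq,adr,aeh,aer,agh,agn,agq,agt,ahn,ahq,ahr,aht,anq,aqr,ehn,ehq,ens,eqs,ghs,gns,hnr,hqt,hrs,hrt,hst] rk=25  ker:dqr,ehr,enq,ghn,ghq,ght,gnq,gqs,hnq,hns,hqs,nqs,qst,rst
∂3: piv[adqr,aghn,aghq,aght,agnq,ahnq,enqs,ghns,ghqs,gnqs,hqst] rk=11  ker:ghnq,hnqs
rk∂_2=25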